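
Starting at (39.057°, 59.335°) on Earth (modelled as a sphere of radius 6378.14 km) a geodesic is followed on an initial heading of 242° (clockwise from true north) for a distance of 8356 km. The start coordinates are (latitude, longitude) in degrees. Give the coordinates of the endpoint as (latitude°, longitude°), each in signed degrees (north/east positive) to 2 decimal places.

-10.94°, -1.00°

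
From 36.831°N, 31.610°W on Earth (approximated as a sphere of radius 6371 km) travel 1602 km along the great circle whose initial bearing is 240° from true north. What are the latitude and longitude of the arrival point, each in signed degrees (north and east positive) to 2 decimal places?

Angular distance δ = d/R = 1602/6371 = 0.25145 rad; initial bearing θ = 4.1888 rad.
sin φ₂ = sin φ₁ cos δ + cos φ₁ sin δ cos θ = (0.5995)(0.9686) + (0.8004)(0.2488)(-0.5000) = 0.4810, so φ₂ = 28.75°.
Δλ = atan2(sin θ sin δ cos φ₁, cos δ − sin φ₁ sin φ₂) = atan2(-0.1725, 0.6802) = -14.228°.
λ₂ = -31.610° − 14.228° = -45.84°.

28.75°, -45.84°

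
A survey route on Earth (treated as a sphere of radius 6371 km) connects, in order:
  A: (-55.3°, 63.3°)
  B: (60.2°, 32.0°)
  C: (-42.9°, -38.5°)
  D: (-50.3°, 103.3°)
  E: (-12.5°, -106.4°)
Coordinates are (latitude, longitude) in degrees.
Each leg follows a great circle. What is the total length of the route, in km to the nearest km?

47723 km

Leg A→B: central angle 2.0620 rad, distance 13137.0 km.
Leg B→C: central angle 2.0592 rad, distance 13118.9 km.
Leg C→D: central angle 1.4141 rad, distance 9009.4 km.
Leg D→E: central angle 1.9554 rad, distance 12457.7 km.
Total: 13137.0 + 13118.9 + 9009.4 + 12457.7 ≈ 47723 km.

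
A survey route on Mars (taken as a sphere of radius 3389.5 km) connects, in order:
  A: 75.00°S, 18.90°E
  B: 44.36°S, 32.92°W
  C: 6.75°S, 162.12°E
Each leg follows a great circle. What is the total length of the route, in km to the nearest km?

Leg A→B: central angle 0.6604 rad, distance 2238.6 km.
Leg B→C: central angle 2.2187 rad, distance 7520.2 km.
Total: 2238.6 + 7520.2 ≈ 9759 km.

9759 km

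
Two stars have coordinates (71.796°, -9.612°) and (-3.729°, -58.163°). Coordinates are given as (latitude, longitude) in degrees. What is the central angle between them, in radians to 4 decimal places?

With latitudes φ₁ = 71.796°, φ₂ = -3.729° and longitude difference Δλ = -48.551°:
Haversine: a = sin²(Δφ/2) + cos φ₁ cos φ₂ sin²(Δλ/2) = 0.3750 + (0.3124)(0.9979)(0.1690) = 0.42771.
Central angle c = 2·arcsin(√a) = 1.42571 rad.
So the angular separation is 1.4257 rad.

1.4257 rad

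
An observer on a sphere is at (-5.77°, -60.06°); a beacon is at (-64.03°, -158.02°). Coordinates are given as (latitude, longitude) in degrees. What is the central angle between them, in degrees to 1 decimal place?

In radians: φ₁ = -0.1007, φ₂ = -1.1175, Δλ = -97.960° = -1.7097 rad.
Haversine: a = sin²(Δφ/2) + cos φ₁ cos φ₂ sin²(Δλ/2) = 0.2370 + (0.9949)(0.4379)(0.5692) = 0.48498.
Central angle c = 2·arcsin(√a) = 1.54074 rad.
So the angular separation is 88.3°.

88.3°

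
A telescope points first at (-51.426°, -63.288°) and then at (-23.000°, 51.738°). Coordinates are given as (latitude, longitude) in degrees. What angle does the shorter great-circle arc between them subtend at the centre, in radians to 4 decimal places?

1.5081 rad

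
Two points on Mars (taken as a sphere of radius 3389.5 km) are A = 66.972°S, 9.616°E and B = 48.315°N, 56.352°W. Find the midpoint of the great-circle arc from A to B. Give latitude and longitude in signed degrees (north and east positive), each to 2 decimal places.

Central angle δ = 2.1912 rad. Interpolating on the sphere with fraction f = 0.5:
P = [sin((1−f)δ)·A + sin(fδ)·B] / sin δ = 1.0929·A + 1.0929·B in Cartesian coordinates,
giving P = (0.8242, -0.5336, -0.1896), i.e. latitude -10.93°, longitude -32.92°.

-10.93°, -32.92°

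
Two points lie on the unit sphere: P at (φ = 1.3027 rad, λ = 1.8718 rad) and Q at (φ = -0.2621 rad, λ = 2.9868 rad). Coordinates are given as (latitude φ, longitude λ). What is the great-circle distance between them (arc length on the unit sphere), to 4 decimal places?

1.7085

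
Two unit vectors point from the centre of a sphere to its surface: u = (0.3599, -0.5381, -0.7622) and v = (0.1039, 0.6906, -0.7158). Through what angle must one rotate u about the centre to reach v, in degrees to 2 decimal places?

u·v = 0.2114; |u| = 1.0000, |v| = 1.0000.
cos θ = (u·v)/(|u||v|) = 0.2114, so θ = 77.80°.

77.80°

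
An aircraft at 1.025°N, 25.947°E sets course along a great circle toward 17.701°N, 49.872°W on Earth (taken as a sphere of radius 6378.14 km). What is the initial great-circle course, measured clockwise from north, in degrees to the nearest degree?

288°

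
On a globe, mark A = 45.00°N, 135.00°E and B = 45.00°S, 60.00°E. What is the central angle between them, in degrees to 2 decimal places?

Let φ₁ = 0.7854 rad, φ₂ = -0.7854 rad, and Δλ = -1.3090 rad.
Haversine: a = sin²(Δφ/2) + cos φ₁ cos φ₂ sin²(Δλ/2) = 0.5000 + (0.7071)(0.7071)(0.3706) = 0.68530.
Central angle c = 2·arcsin(√a) = 1.95044 rad.
So the angular separation is 111.75°.

111.75°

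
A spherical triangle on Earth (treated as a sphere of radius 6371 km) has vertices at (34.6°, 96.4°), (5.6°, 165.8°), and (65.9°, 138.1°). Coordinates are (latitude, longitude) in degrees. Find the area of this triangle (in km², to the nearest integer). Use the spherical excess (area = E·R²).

17799835 km²

Side lengths (central angles): a = 1.1053, b = 0.6931, c = 1.2200 rad; semiperimeter s = 1.5092.
By l'Huilier's theorem, tan(E/4) = √[tan(s/2) tan((s−a)/2) tan((s−b)/2) tan((s−c)/2)], giving spherical excess E = 0.4385 rad.
Area = E·R² = 0.4385 × (6371)² ≈ 17799835 km².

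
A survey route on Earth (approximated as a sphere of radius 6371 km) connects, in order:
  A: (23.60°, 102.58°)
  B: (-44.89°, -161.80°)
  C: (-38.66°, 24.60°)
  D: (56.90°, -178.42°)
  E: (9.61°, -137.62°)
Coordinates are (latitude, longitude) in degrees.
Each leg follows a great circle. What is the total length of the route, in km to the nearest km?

46661 km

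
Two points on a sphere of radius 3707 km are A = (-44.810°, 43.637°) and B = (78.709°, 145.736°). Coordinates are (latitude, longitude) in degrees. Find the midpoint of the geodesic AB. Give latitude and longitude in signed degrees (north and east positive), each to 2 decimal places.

Central angle δ = 2.3749 rad. Interpolating on the sphere with fraction f = 0.5:
P = [sin((1−f)δ)·A + sin(fδ)·B] / sin δ = 1.3369·A + 1.3369·B in Cartesian coordinates,
giving P = (0.4701, 0.8019, 0.3688), i.e. latitude 21.64°, longitude 59.62°.

21.64°, 59.62°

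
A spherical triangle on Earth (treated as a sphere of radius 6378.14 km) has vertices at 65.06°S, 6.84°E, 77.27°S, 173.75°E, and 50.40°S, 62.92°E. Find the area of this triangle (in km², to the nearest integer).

7770778 km²

Side lengths (central angles): a = 0.7931, b = 0.5574, c = 0.6535 rad; semiperimeter s = 1.0020.
By l'Huilier's theorem, tan(E/4) = √[tan(s/2) tan((s−a)/2) tan((s−b)/2) tan((s−c)/2)], giving spherical excess E = 0.1910 rad.
Area = E·R² = 0.1910 × (6378.14)² ≈ 7770778 km².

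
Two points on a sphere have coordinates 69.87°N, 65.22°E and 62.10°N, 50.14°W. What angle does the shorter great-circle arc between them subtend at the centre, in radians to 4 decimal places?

Let φ₁ = 1.2195 rad, φ₂ = 1.0838 rad, and Δλ = -2.0134 rad.
cos c = sin φ₁ sin φ₂ + cos φ₁ cos φ₂ cos Δλ = (0.9389)(0.8838) + (0.3442)(0.4679)(-0.4283) = 0.76081,
so c = arccos(0.76081) = 0.70624 rad.
So the angular separation is 0.7062 rad.

0.7062 rad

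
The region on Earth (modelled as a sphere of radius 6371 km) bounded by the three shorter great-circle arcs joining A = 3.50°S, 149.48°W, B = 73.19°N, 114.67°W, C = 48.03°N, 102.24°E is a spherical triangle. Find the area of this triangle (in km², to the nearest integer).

37457908 km²

Side lengths (central angles): a = 0.9799, b = 1.8284, c = 1.3913 rad; semiperimeter s = 2.0998.
By l'Huilier's theorem, tan(E/4) = √[tan(s/2) tan((s−a)/2) tan((s−b)/2) tan((s−c)/2)], giving spherical excess E = 0.9228 rad.
Area = E·R² = 0.9228 × (6371)² ≈ 37457908 km².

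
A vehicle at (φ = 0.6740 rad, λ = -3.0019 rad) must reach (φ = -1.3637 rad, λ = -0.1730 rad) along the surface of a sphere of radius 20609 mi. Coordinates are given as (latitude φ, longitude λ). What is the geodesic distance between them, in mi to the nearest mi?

50281 mi

With latitudes φ₁ = 38.617°, φ₂ = -78.134° and longitude difference Δλ = 162.084°:
cos c = sin φ₁ sin φ₂ + cos φ₁ cos φ₂ cos Δλ = (0.6241)(-0.9786) + (0.7813)(0.2056)(-0.9515) = -0.76365,
so c = arccos(-0.76365) = 2.43974 rad.
Distance = R·c = 20609 × 2.4397 ≈ 50281 mi.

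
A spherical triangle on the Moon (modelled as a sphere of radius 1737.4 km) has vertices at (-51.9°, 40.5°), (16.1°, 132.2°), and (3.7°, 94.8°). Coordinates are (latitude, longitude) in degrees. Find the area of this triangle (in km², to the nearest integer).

Side lengths (central angles): a = 0.6768, b = 1.2571, c = 1.8089 rad; semiperimeter s = 1.8714.
By l'Huilier's theorem, tan(E/4) = √[tan(s/2) tan((s−a)/2) tan((s−b)/2) tan((s−c)/2)], giving spherical excess E = 0.3817 rad.
Area = E·R² = 0.3817 × (1737.4)² ≈ 1152092 km².

1152092 km²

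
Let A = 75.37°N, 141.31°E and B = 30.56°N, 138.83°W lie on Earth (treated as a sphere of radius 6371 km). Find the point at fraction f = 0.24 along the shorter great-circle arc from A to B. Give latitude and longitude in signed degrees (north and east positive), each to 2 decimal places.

69.70°, -174.83°

Central angle δ = 1.0119 rad. Interpolating on the sphere with fraction f = 0.24:
P = [sin((1−f)δ)·A + sin(fδ)·B] / sin δ = 0.8203·A + 0.2836·B in Cartesian coordinates,
giving P = (-0.3456, -0.0313, 0.9379), i.e. latitude 69.70°, longitude -174.83°.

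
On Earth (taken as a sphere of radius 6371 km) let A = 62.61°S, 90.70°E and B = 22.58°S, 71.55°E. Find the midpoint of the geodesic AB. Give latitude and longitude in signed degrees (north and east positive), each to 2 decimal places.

-42.95°, 77.89°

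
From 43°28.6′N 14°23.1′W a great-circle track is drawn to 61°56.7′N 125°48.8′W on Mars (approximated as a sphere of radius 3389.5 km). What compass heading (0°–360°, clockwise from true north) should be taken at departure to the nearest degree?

Δλ = -111.428° = -1.9448 rad.
y = sin Δλ · cos φ₂ = (-0.9309)(0.4703) = -0.4378
x = cos φ₁ sin φ₂ − sin φ₁ cos φ₂ cos Δλ = (0.7257)(0.8825) − (0.6881)(0.4703)(-0.3653) = 0.7586
θ = atan2(y, x) = -29.99°; adding 360° gives 330°.

330°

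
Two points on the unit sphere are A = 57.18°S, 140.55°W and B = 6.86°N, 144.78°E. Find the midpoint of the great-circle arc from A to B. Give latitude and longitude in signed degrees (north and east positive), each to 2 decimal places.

-29.96°, 169.49°

The central angle between A and B is δ = 1.5289 rad.
With f = 0.5, the slerp weights are sin((1−f)δ)/sin δ = 0.6927 and sin(fδ)/sin δ = 0.6927.
Weighted sum of the unit vectors: (0.6927)·(-0.4185,-0.3444,-0.8404) + (0.6927)·(-0.8111,0.5726,0.1194) = (-0.8518, 0.1581, -0.4994).
Converting back: φ = atan2(z, √(x²+y²)) = -29.96°, λ = atan2(y, x) = 169.49°.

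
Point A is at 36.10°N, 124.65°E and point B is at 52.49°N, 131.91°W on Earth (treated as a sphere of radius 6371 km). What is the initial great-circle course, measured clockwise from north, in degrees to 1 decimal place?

Δλ = 103.440° = 1.8054 rad.
y = sin Δλ · cos φ₂ = (0.9726)(0.6089) = 0.5922
x = cos φ₁ sin φ₂ − sin φ₁ cos φ₂ cos Δλ = (0.8080)(0.7932) − (0.5892)(0.6089)(-0.2324) = 0.7243
θ = atan2(y, x) = 39.27°, so the bearing is 39.3°.

39.3°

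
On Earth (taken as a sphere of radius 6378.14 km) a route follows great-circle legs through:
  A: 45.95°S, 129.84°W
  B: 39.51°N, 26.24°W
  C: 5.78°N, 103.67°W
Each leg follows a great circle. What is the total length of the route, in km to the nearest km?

22523 km

Leg A→B: central angle 2.1937 rad, distance 13991.8 km.
Leg B→C: central angle 1.3376 rad, distance 8531.2 km.
Total: 13991.8 + 8531.2 ≈ 22523 km.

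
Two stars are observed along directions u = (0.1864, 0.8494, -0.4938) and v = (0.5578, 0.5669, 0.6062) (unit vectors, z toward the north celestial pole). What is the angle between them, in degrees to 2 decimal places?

73.37°

u·v = 0.2862; |u| = 1.0000, |v| = 1.0000.
cos θ = (u·v)/(|u||v|) = 0.2861, so θ = 73.37°.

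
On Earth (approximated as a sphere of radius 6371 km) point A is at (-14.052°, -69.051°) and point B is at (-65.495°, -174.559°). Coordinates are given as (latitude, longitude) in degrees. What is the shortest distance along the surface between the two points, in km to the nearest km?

Let φ₁ = -0.2453 rad, φ₂ = -1.1431 rad, and Δλ = -1.8415 rad.
cos c = sin φ₁ sin φ₂ + cos φ₁ cos φ₂ cos Δλ = (-0.2428)(-0.9099) + (0.9701)(0.4148)(-0.2674) = 0.11335,
so c = arccos(0.11335) = 1.45720 rad.
Distance = R·c = 6371 × 1.4572 ≈ 9284 km.

9284 km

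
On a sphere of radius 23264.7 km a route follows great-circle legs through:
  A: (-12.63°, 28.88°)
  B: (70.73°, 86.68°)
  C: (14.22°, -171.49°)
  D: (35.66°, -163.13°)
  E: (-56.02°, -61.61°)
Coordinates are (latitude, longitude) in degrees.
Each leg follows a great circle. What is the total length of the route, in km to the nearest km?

Leg A→B: central angle 1.6056 rad, distance 37353.9 km.
Leg B→C: central angle 1.4037 rad, distance 32657.1 km.
Leg C→D: central angle 0.3965 rad, distance 9223.6 km.
Leg D→E: central angle 2.1823 rad, distance 50770.9 km.
Total: 37353.9 + 32657.1 + 9223.6 + 50770.9 ≈ 130006 km.

130006 km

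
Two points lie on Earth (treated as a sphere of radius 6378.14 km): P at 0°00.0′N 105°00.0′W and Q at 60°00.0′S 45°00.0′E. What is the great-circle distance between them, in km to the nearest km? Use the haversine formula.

12875 km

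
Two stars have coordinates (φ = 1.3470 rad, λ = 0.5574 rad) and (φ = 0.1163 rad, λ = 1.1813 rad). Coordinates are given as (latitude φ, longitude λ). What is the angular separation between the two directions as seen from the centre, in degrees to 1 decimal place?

73.0°

In radians: φ₁ = 1.3470, φ₂ = 0.1163, Δλ = 35.747° = 0.6239 rad.
Haversine: a = sin²(Δφ/2) + cos φ₁ cos φ₂ sin²(Δλ/2) = 0.3332 + (0.2219)(0.9932)(0.0942) = 0.35398.
Central angle c = 2·arcsin(√a) = 1.27443 rad.
So the angular separation is 73.0°.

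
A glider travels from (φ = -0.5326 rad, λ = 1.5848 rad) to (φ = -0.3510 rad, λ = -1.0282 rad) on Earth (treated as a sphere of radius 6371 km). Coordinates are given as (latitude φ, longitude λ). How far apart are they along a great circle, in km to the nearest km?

In radians: φ₁ = -0.5326, φ₂ = -0.3510, Δλ = -149.714° = -2.6130 rad.
Haversine: a = sin²(Δφ/2) + cos φ₁ cos φ₂ sin²(Δλ/2) = 0.0082 + (0.8615)(0.9390)(0.9318) = 0.76198.
Central angle c = 2·arcsin(√a) = 2.12229 rad.
Distance = R·c = 6371 × 2.1223 ≈ 13521 km.

13521 km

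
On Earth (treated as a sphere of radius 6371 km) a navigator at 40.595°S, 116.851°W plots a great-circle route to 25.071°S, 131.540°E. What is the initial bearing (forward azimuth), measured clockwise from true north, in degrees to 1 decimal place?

With φ₁ = -0.7085, φ₂ = -0.4376, Δλ = -1.9479 rad, the forward-azimuth formula gives
θ = atan2( sin Δλ cos φ₂ , cos φ₁ sin φ₂ − sin φ₁ cos φ₂ cos Δλ ) = atan2(-0.8421, -0.5388) = -122.61°.
Adding 360° brings this into [0°, 360°): 237.4°.

237.4°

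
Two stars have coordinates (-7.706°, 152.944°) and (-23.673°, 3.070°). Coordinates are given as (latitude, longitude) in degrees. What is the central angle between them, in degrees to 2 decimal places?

In radians: φ₁ = -0.1345, φ₂ = -0.4132, Δλ = -149.874° = -2.6158 rad.
Haversine: a = sin²(Δφ/2) + cos φ₁ cos φ₂ sin²(Δλ/2) = 0.0193 + (0.9910)(0.9159)(0.9325) = 0.86557.
Central angle c = 2·arcsin(√a) = 2.39080 rad.
So the angular separation is 136.98°.

136.98°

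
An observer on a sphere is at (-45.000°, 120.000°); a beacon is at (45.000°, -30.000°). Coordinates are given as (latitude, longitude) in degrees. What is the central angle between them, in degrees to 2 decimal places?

Let φ₁ = -0.7854 rad, φ₂ = 0.7854 rad, and Δλ = -2.6180 rad.
Haversine: a = sin²(Δφ/2) + cos φ₁ cos φ₂ sin²(Δλ/2) = 0.5000 + (0.7071)(0.7071)(0.9330) = 0.96651.
Central angle c = 2·arcsin(√a) = 2.77349 rad.
So the angular separation is 158.91°.

158.91°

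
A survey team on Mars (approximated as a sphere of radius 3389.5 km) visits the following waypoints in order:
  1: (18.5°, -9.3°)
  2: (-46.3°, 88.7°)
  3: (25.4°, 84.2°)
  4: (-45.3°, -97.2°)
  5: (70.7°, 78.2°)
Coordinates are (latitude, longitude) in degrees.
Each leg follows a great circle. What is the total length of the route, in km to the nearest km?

29288 km

Leg 1→2: central angle 1.8971 rad, distance 6430.4 km.
Leg 2→3: central angle 1.2534 rad, distance 4248.5 km.
Leg 3→4: central angle 2.7937 rad, distance 9469.3 km.
Leg 4→5: central angle 2.6965 rad, distance 9139.9 km.
Total: 6430.4 + 4248.5 + 9469.3 + 9139.9 ≈ 29288 km.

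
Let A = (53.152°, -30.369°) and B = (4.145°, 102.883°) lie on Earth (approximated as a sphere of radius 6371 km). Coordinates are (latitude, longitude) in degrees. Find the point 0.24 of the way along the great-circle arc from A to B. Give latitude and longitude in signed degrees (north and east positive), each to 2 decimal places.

62.24°, 17.76°

Central angle δ = 1.9305 rad. Interpolating on the sphere with fraction f = 0.24:
P = [sin((1−f)δ)·A + sin(fδ)·B] / sin δ = 1.0626·A + 0.4775·B in Cartesian coordinates,
giving P = (0.4436, 0.1421, 0.8849), i.e. latitude 62.24°, longitude 17.76°.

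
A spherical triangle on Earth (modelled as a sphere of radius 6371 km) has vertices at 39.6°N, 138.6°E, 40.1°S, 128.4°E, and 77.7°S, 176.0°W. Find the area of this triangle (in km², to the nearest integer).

Side lengths (central angles): a = 0.7650, b = 2.1031, c = 1.4005 rad; semiperimeter s = 2.1343.
By l'Huilier's theorem, tan(E/4) = √[tan(s/2) tan((s−a)/2) tan((s−b)/2) tan((s−c)/2)], giving spherical excess E = 0.3757 rad.
Area = E·R² = 0.3757 × (6371)² ≈ 15249383 km².

15249383 km²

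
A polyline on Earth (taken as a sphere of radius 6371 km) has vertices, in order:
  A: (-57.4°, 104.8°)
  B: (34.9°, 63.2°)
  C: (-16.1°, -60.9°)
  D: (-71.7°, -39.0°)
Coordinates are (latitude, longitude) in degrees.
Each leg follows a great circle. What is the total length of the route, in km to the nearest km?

31437 km

Leg A→B: central angle 1.7230 rad, distance 10977.0 km.
Leg B→C: central angle 2.2148 rad, distance 14110.8 km.
Leg C→D: central angle 0.9966 rad, distance 6349.1 km.
Total: 10977.0 + 14110.8 + 6349.1 ≈ 31437 km.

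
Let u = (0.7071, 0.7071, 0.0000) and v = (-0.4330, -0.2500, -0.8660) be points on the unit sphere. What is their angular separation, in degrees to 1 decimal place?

118.9°

u·v = -0.4829; |u| = 1.0000, |v| = 1.0000.
cos θ = (u·v)/(|u||v|) = -0.4830, so θ = 118.9°.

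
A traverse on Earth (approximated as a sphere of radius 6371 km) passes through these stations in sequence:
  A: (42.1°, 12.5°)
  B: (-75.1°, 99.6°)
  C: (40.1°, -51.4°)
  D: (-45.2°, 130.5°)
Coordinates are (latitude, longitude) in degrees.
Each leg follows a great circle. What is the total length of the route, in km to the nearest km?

Leg A→B: central angle 2.2630 rad, distance 14417.5 km.
Leg B→C: central angle 2.4890 rad, distance 15857.2 km.
Leg C→D: central angle 3.0493 rad, distance 19427.1 km.
Total: 14417.5 + 15857.2 + 19427.1 ≈ 49702 km.

49702 km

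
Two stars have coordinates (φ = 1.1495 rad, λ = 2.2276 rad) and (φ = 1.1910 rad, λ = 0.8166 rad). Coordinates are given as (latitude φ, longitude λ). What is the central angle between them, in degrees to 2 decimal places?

Let φ₁ = 1.1495 rad, φ₂ = 1.1910 rad, and Δλ = -1.4110 rad.
cos c = sin φ₁ sin φ₂ + cos φ₁ cos φ₂ cos Δλ = (0.9126)(0.9287) + (0.4089)(0.3707)(0.1591) = 0.87165,
so c = arccos(0.87165) = 0.51223 rad.
So the angular separation is 29.35°.

29.35°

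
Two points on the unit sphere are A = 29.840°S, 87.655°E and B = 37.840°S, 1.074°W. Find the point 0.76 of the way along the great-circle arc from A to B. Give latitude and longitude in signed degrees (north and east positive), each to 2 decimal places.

Central angle δ = 1.2446 rad. Interpolating on the sphere with fraction f = 0.76:
P = [sin((1−f)δ)·A + sin(fδ)·B] / sin δ = 0.3107·A + 0.8562·B in Cartesian coordinates,
giving P = (0.6870, 0.2566, -0.6798), i.e. latitude -42.83°, longitude 20.48°.

-42.83°, 20.48°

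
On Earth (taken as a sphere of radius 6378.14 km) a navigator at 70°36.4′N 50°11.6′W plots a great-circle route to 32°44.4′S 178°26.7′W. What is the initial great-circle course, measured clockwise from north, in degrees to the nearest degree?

295°

Δλ = -128.252° = -2.2384 rad.
y = sin Δλ · cos φ₂ = (-0.7853)(0.8411) = -0.6605
x = cos φ₁ sin φ₂ − sin φ₁ cos φ₂ cos Δλ = (0.3321)(-0.5408) − (0.9433)(0.8411)(-0.6191) = 0.3116
θ = atan2(y, x) = -64.74°; adding 360° gives 295°.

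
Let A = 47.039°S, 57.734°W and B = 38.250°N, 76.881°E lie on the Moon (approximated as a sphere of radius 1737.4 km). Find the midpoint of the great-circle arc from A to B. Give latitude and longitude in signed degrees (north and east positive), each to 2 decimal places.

The central angle between A and B is δ = 2.5480 rad.
With f = 0.5, the slerp weights are sin((1−f)δ)/sin δ = 1.7097 and sin(fδ)/sin δ = 1.7097.
Weighted sum of the unit vectors: (1.7097)·(0.3638,-0.5763,-0.7318) + (1.7097)·(0.1782,0.7648,0.6191) = (0.9268, 0.3224, -0.1927).
Converting back: φ = atan2(z, √(x²+y²)) = -11.11°, λ = atan2(y, x) = 19.18°.

-11.11°, 19.18°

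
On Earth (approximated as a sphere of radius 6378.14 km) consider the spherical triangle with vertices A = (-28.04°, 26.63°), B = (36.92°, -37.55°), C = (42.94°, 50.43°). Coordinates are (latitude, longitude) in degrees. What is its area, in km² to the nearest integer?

37776601 km²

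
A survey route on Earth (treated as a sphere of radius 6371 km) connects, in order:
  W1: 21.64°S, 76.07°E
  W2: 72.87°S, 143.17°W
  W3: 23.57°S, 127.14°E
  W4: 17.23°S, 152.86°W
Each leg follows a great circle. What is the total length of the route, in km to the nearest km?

Leg W1→W2: central angle 1.4300 rad, distance 9110.3 km.
Leg W2→W3: central angle 1.1771 rad, distance 7499.4 km.
Leg W3→W4: central angle 1.2969 rad, distance 8262.7 km.
Total: 9110.3 + 7499.4 + 8262.7 ≈ 24872 km.

24872 km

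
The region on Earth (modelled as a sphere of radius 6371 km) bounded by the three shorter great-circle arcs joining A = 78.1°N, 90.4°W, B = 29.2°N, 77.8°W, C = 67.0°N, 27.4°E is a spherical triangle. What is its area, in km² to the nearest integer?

Side lengths (central angles): a = 1.2029, b = 0.5293, c = 0.8592 rad; semiperimeter s = 1.2957.
By l'Huilier's theorem, tan(E/4) = √[tan(s/2) tan((s−a)/2) tan((s−b)/2) tan((s−c)/2)], giving spherical excess E = 0.2240 rad.
Area = E·R² = 0.2240 × (6371)² ≈ 9092051 km².

9092051 km²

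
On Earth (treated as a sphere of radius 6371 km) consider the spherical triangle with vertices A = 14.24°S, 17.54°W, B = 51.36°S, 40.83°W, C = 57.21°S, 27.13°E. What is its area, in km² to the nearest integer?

Side lengths (central angles): a = 0.6705, b = 0.9519, c = 0.7257 rad; semiperimeter s = 1.1740.
By l'Huilier's theorem, tan(E/4) = √[tan(s/2) tan((s−a)/2) tan((s−b)/2) tan((s−c)/2)], giving spherical excess E = 0.2635 rad.
Area = E·R² = 0.2635 × (6371)² ≈ 10694366 km².

10694366 km²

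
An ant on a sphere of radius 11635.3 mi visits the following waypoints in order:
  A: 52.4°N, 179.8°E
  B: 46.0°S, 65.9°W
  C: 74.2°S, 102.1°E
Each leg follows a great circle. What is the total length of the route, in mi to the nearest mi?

40133 mi

Leg A→B: central angle 2.4103 rad, distance 28045.1 mi.
Leg B→C: central angle 1.0389 rad, distance 12088.1 mi.
Total: 28045.1 + 12088.1 ≈ 40133 mi.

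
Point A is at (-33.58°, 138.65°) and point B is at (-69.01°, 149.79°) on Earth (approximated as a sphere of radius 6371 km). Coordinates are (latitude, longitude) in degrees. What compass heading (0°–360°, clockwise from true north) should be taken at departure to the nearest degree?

With φ₁ = -0.5861, φ₂ = -1.2045, Δλ = 0.1944 rad, the forward-azimuth formula gives
θ = atan2( sin Δλ cos φ₂ , cos φ₁ sin φ₂ − sin φ₁ cos φ₂ cos Δλ ) = atan2(0.0692, -0.5834) = 173.24°.
So the initial bearing is 173°.

173°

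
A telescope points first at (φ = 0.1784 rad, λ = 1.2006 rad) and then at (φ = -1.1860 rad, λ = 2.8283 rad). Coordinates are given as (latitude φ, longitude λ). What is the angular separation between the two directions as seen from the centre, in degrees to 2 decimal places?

100.69°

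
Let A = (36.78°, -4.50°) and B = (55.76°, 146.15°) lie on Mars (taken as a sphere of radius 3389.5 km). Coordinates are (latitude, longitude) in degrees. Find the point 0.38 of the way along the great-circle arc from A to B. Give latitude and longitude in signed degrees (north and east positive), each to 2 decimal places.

66.26°, 16.89°

Central angle δ = 1.4685 rad. Interpolating on the sphere with fraction f = 0.38:
P = [sin((1−f)δ)·A + sin(fδ)·B] / sin δ = 0.7939·A + 0.5323·B in Cartesian coordinates,
giving P = (0.3852, 0.1169, 0.9154), i.e. latitude 66.26°, longitude 16.89°.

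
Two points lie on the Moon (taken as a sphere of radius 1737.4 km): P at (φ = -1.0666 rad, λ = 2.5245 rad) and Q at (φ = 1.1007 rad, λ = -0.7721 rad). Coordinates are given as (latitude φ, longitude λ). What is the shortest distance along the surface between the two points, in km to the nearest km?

With latitudes φ₁ = -61.112°, φ₂ = 63.065° and longitude difference Δλ = 171.119°:
cos c = sin φ₁ sin φ₂ + cos φ₁ cos φ₂ cos Δλ = (-0.8756)(0.8915) + (0.4831)(0.4530)(-0.9880) = -0.99679,
so c = arccos(-0.99679) = 3.06151 rad.
Distance = R·c = 1737.4 × 3.0615 ≈ 5319 km.

5319 km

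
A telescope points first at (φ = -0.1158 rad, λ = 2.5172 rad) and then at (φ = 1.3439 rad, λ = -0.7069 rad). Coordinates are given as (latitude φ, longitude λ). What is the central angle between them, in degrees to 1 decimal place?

109.6°

In radians: φ₁ = -0.1158, φ₂ = 1.3439, Δλ = 175.273° = 3.0591 rad.
cos c = sin φ₁ sin φ₂ + cos φ₁ cos φ₂ cos Δλ = (-0.1155)(0.9744) + (0.9933)(0.2250)(-0.9966) = -0.33527,
so c = arccos(-0.33527) = 1.91269 rad.
So the angular separation is 109.6°.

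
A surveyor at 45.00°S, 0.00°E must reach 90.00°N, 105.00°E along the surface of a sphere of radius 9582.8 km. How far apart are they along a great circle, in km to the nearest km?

In radians: φ₁ = -0.7854, φ₂ = 1.5708, Δλ = 105.000° = 1.8326 rad.
cos c = sin φ₁ sin φ₂ + cos φ₁ cos φ₂ cos Δλ = (-0.7071)(1.0000) + (0.7071)(0.0000)(-0.2588) = -0.70711,
so c = arccos(-0.70711) = 2.35619 rad.
Distance = R·c = 9582.8 × 2.3562 ≈ 22579 km.

22579 km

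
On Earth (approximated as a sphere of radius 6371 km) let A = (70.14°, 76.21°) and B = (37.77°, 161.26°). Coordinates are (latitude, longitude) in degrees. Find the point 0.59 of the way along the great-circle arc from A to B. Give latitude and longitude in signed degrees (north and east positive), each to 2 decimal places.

Central angle δ = 0.9282 rad. Interpolating on the sphere with fraction f = 0.59:
P = [sin((1−f)δ)·A + sin(fδ)·B] / sin δ = 0.4640·A + 0.6504·B in Cartesian coordinates,
giving P = (-0.4493, 0.3183, 0.8348), i.e. latitude 56.59°, longitude 144.69°.

56.59°, 144.69°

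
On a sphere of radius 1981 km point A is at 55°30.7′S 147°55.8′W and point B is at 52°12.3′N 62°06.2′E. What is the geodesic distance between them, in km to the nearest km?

5606 km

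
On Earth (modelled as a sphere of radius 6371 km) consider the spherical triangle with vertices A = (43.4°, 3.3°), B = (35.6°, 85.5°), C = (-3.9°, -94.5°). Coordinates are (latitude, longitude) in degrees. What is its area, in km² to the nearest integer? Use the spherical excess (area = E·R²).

Side lengths (central angles): a = 2.5883, b = 1.7164, c = 1.0700 rad; semiperimeter s = 2.6874.
By l'Huilier's theorem, tan(E/4) = √[tan(s/2) tan((s−a)/2) tan((s−b)/2) tan((s−c)/2)], giving spherical excess E = 1.3263 rad.
Area = E·R² = 1.3263 × (6371)² ≈ 53834340 km².

53834340 km²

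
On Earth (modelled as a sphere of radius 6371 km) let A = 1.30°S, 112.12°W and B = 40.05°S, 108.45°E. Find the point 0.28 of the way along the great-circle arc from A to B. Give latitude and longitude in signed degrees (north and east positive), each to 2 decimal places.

-28.29°, -135.22°

Central angle δ = 2.1733 rad. Interpolating on the sphere with fraction f = 0.28:
P = [sin((1−f)δ)·A + sin(fδ)·B] / sin δ = 1.2137·A + 0.6938·B in Cartesian coordinates,
giving P = (-0.6250, -0.6203, -0.4740), i.e. latitude -28.29°, longitude -135.22°.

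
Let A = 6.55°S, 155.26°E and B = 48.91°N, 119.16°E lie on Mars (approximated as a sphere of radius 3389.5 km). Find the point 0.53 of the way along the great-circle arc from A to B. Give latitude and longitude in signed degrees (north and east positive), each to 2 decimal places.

23.82°, 140.04°

The central angle between A and B is δ = 1.1134 rad.
With f = 0.53, the slerp weights are sin((1−f)δ)/sin δ = 0.5570 and sin(fδ)/sin δ = 0.6202.
Weighted sum of the unit vectors: (0.5570)·(-0.9023,0.4158,-0.1141) + (0.6202)·(-0.3202,0.5739,0.7537) = (-0.7012, 0.5875, 0.4039).
Converting back: φ = atan2(z, √(x²+y²)) = 23.82°, λ = atan2(y, x) = 140.04°.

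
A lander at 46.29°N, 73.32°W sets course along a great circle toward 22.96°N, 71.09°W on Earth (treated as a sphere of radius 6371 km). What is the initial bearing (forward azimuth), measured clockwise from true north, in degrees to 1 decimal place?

174.8°

With φ₁ = 0.8079, φ₂ = 0.4007, Δλ = 0.0389 rad, the forward-azimuth formula gives
θ = atan2( sin Δλ cos φ₂ , cos φ₁ sin φ₂ − sin φ₁ cos φ₂ cos Δλ ) = atan2(0.0358, -0.3955) = 174.82°.
So the initial bearing is 174.8°.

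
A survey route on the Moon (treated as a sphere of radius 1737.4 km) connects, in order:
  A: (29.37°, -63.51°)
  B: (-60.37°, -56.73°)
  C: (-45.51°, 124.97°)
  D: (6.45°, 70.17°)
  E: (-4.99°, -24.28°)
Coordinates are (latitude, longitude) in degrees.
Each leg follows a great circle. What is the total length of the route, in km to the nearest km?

Leg A→B: central angle 1.5693 rad, distance 2726.5 km.
Leg B→C: central angle 1.2935 rad, distance 2247.3 km.
Leg C→D: central angle 1.2437 rad, distance 2160.9 km.
Leg D→E: central angle 1.6575 rad, distance 2879.7 km.
Total: 2726.5 + 2247.3 + 2160.9 + 2879.7 ≈ 10014 km.

10014 km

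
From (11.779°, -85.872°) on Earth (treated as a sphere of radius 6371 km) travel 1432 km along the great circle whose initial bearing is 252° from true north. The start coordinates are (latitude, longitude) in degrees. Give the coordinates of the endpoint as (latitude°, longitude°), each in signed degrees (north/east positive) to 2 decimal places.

7.56°, -98.22°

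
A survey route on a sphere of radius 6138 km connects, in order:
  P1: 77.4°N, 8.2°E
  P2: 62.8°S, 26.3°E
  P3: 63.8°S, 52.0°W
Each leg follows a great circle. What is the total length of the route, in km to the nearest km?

Leg P1→P2: central angle 2.4547 rad, distance 15066.9 km.
Leg P2→P3: central angle 0.5754 rad, distance 3532.0 km.
Total: 15066.9 + 3532.0 ≈ 18599 km.

18599 km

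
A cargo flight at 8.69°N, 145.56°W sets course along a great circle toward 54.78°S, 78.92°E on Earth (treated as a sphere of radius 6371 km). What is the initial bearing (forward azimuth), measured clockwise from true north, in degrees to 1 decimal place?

Δλ = -135.520° = -2.3653 rad.
y = sin Δλ · cos φ₂ = (-0.7007)(0.5767) = -0.4041
x = cos φ₁ sin φ₂ − sin φ₁ cos φ₂ cos Δλ = (0.9885)(-0.8169) − (0.1511)(0.5767)(-0.7135) = -0.7454
θ = atan2(y, x) = -151.54°; adding 360° gives 208.5°.

208.5°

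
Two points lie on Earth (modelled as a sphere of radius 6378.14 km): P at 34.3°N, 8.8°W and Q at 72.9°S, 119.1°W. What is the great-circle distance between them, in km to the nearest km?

Let φ₁ = 0.5986 rad, φ₂ = -1.2723 rad, and Δλ = -1.9251 rad.
Haversine: a = sin²(Δφ/2) + cos φ₁ cos φ₂ sin²(Δλ/2) = 0.6479 + (0.8261)(0.2940)(0.6735) = 0.81144.
Central angle c = 2·arcsin(√a) = 2.24322 rad.
Distance = R·c = 6378.14 × 2.2432 ≈ 14308 km.

14308 km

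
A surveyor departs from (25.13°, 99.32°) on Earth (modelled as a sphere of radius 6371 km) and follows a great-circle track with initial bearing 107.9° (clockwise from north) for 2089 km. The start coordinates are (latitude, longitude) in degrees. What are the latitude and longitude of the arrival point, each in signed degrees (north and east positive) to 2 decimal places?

Angular distance δ = d/R = 2089/6371 = 0.32789 rad; initial bearing θ = 1.8832 rad.
sin φ₂ = sin φ₁ cos δ + cos φ₁ sin δ cos θ = (0.4247)(0.9467) + (0.9053)(0.3220)(-0.3074) = 0.3124, so φ₂ = 18.21°.
Δλ = atan2(sin θ sin δ cos φ₁, cos δ − sin φ₁ sin φ₂) = atan2(0.2775, 0.8140) = 18.821°.
λ₂ = 99.320° + 18.821° = 118.14°.

18.21°, 118.14°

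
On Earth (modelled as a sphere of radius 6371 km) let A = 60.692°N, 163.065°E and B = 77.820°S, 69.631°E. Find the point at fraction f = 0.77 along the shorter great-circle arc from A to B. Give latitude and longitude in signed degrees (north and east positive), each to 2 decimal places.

The central angle between A and B is δ = 2.6032 rad.
With f = 0.77, the slerp weights are sin((1−f)δ)/sin δ = 1.0993 and sin(fδ)/sin δ = 1.7698.
Weighted sum of the unit vectors: (1.0993)·(-0.4683,0.1426,0.8720) + (1.7698)·(0.0734,0.1978,-0.9775) = (-0.3848, 0.5068, -0.7714).
Converting back: φ = atan2(z, √(x²+y²)) = -50.48°, λ = atan2(y, x) = 127.21°.

-50.48°, 127.21°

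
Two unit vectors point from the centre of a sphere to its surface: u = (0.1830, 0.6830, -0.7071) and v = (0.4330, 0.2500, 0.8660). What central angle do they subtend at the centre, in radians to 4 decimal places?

u·v = -0.3624; |u| = 1.0000, |v| = 1.0000.
cos θ = (u·v)/(|u||v|) = -0.3624, so θ = 1.9416 rad.

1.9416 rad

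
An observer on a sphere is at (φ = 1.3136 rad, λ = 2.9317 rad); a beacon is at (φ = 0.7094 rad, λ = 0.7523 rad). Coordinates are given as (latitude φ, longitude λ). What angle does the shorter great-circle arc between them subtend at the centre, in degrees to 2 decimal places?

In radians: φ₁ = 1.3136, φ₂ = 0.7094, Δλ = -124.870° = -2.1794 rad.
Haversine: a = sin²(Δφ/2) + cos φ₁ cos φ₂ sin²(Δλ/2) = 0.0885 + (0.2544)(0.7588)(0.7859) = 0.24020.
Central angle c = 2·arcsin(√a) = 1.02440 rad.
So the angular separation is 58.69°.

58.69°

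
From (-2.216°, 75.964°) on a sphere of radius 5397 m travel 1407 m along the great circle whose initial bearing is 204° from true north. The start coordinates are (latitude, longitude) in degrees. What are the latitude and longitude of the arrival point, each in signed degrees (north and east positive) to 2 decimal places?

Angular distance δ = d/R = 1407/5397 = 0.26070 rad; initial bearing θ = 3.5605 rad.
sin φ₂ = sin φ₁ cos δ + cos φ₁ sin δ cos θ = (-0.0387)(0.9662) + (0.9993)(0.2578)(-0.9135) = -0.2727, so φ₂ = -15.82°.
Δλ = atan2(sin θ sin δ cos φ₁, cos δ − sin φ₁ sin φ₂) = atan2(-0.1048, 0.9557) = -6.256°.
λ₂ = 75.964° − 6.256° = 69.71°.

-15.82°, 69.71°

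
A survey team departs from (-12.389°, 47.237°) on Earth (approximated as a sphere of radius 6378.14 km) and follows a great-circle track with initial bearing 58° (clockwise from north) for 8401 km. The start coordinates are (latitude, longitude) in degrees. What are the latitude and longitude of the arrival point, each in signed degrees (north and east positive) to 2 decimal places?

26.56°, 113.84°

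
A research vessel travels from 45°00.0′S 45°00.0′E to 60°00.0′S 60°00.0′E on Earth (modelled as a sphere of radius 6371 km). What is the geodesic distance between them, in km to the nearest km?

1942 km

With latitudes φ₁ = -45.000°, φ₂ = -60.000° and longitude difference Δλ = 15.000°:
Haversine: a = sin²(Δφ/2) + cos φ₁ cos φ₂ sin²(Δλ/2) = 0.0170 + (0.7071)(0.5000)(0.0170) = 0.02306.
Central angle c = 2·arcsin(√a) = 0.30489 rad.
Distance = R·c = 6371 × 0.3049 ≈ 1942 km.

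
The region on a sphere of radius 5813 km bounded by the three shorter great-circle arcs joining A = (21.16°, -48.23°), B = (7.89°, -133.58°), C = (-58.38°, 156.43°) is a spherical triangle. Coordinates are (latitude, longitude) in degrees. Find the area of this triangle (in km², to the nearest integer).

Side lengths (central angles): a = 1.5099, b = 2.4215, c = 1.4460 rad; semiperimeter s = 2.6887.
By l'Huilier's theorem, tan(E/4) = √[tan(s/2) tan((s−a)/2) tan((s−b)/2) tan((s−c)/2)], giving spherical excess E = 1.9448 rad.
Area = E·R² = 1.9448 × (5813)² ≈ 65717679 km².

65717679 km²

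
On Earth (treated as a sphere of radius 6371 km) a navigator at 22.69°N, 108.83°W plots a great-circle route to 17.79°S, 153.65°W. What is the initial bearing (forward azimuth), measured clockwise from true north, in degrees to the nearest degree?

231°

With φ₁ = 0.3960, φ₂ = -0.3105, Δλ = -0.7823 rad, the forward-azimuth formula gives
θ = atan2( sin Δλ cos φ₂ , cos φ₁ sin φ₂ − sin φ₁ cos φ₂ cos Δλ ) = atan2(-0.6712, -0.5424) = -128.94°.
Adding 360° brings this into [0°, 360°): 231°.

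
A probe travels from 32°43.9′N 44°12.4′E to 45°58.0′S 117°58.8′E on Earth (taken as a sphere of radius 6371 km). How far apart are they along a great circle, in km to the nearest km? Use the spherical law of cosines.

11456 km

With latitudes φ₁ = 32.732°, φ₂ = -45.967° and longitude difference Δλ = 73.773°:
cos c = sin φ₁ sin φ₂ + cos φ₁ cos φ₂ cos Δλ = (0.5407)(-0.7189) + (0.8412)(0.6951)(0.2794) = -0.22534,
so c = arccos(-0.22534) = 1.79809 rad.
Distance = R·c = 6371 × 1.7981 ≈ 11456 km.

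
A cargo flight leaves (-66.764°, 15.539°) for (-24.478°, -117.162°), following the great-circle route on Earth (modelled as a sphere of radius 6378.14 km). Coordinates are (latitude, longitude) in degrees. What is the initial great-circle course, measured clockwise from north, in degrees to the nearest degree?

With φ₁ = -1.1653, φ₂ = -0.4272, Δλ = -2.3161 rad, the forward-azimuth formula gives
θ = atan2( sin Δλ cos φ₂ , cos φ₁ sin φ₂ − sin φ₁ cos φ₂ cos Δλ ) = atan2(-0.6689, -0.7306) = -137.53°.
Adding 360° brings this into [0°, 360°): 222°.

222°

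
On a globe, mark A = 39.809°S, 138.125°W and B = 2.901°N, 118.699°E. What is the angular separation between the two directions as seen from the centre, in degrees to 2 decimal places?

101.96°

With latitudes φ₁ = -39.809°, φ₂ = 2.901° and longitude difference Δλ = -103.176°:
cos c = sin φ₁ sin φ₂ + cos φ₁ cos φ₂ cos Δλ = (-0.6402)(0.0506) + (0.7682)(0.9987)(-0.2279) = -0.20728,
so c = arccos(-0.20728) = 1.77959 rad.
So the angular separation is 101.96°.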